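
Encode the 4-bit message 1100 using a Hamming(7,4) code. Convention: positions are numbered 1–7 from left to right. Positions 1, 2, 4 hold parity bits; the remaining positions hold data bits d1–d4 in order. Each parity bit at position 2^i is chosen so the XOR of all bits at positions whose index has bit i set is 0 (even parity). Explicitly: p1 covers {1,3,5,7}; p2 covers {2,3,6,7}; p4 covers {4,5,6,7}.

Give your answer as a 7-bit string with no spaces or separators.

Place data at non-parity positions: p1 p2 1 p4 1 0 0
p1 (pos 1,3,5,7): XOR of data positions = 1⊕1⊕0 = 0
p2 (pos 2,3,6,7): XOR of data positions = 1⊕0⊕0 = 1
p4 (pos 4,5,6,7): XOR of data positions = 1⊕0⊕0 = 1
Codeword: 0111100

0111100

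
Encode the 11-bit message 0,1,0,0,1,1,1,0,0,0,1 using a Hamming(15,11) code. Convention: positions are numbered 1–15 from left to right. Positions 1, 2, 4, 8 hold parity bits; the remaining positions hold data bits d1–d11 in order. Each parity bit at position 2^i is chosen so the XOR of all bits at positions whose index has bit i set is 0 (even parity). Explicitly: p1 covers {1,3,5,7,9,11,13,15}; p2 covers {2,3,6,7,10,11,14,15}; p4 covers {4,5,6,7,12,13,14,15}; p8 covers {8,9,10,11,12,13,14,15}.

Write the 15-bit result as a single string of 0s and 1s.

010010001110001

Place data at non-parity positions: p1 p2 0 p4 1 0 0 p8 1 1 1 0 0 0 1
p1 (pos 1,3,5,7,9,11,13,15): XOR of data positions = 0⊕1⊕0⊕1⊕1⊕0⊕1 = 0
p2 (pos 2,3,6,7,10,11,14,15): XOR of data positions = 0⊕0⊕0⊕1⊕1⊕0⊕1 = 1
p4 (pos 4,5,6,7,12,13,14,15): XOR of data positions = 1⊕0⊕0⊕0⊕0⊕0⊕1 = 0
p8 (pos 8,9,10,11,12,13,14,15): XOR of data positions = 1⊕1⊕1⊕0⊕0⊕0⊕1 = 0
Codeword: 010010001110001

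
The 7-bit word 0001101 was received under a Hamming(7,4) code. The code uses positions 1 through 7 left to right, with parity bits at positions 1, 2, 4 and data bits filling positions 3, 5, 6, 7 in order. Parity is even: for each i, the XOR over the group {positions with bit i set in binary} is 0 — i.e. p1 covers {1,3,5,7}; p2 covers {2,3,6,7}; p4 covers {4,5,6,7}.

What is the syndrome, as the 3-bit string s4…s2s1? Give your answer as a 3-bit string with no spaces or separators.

110

s1 (pos 1,3,5,7): 0⊕0⊕1⊕1 = 0
s2 (pos 2,3,6,7): 0⊕0⊕0⊕1 = 1
s4 (pos 4,5,6,7): 1⊕1⊕0⊕1 = 1
Syndrome s4…s1 = 110 → error at position 6.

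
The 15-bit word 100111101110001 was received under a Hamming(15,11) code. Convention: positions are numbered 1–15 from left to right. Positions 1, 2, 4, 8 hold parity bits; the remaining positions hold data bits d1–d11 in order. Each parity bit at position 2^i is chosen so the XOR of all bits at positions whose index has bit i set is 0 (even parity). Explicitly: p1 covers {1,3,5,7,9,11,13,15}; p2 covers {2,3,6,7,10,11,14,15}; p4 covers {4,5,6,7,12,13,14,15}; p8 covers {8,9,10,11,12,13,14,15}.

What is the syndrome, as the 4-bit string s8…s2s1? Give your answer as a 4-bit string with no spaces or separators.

0110

s1 (pos 1,3,5,7,9,11,13,15): 1⊕0⊕1⊕1⊕1⊕1⊕0⊕1 = 0
s2 (pos 2,3,6,7,10,11,14,15): 0⊕0⊕1⊕1⊕1⊕1⊕0⊕1 = 1
s4 (pos 4,5,6,7,12,13,14,15): 1⊕1⊕1⊕1⊕0⊕0⊕0⊕1 = 1
s8 (pos 8,9,10,11,12,13,14,15): 0⊕1⊕1⊕1⊕0⊕0⊕0⊕1 = 0
Syndrome s8…s1 = 0110 → error at position 6.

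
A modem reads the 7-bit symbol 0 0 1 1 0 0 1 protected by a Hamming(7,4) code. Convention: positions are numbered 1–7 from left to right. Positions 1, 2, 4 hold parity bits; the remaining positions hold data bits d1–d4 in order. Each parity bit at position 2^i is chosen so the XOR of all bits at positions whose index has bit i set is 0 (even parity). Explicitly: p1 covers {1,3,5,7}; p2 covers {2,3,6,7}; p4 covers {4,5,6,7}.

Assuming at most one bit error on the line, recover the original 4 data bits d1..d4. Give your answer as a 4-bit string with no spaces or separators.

1001

s1 (pos 1,3,5,7): 0⊕1⊕0⊕1 = 0
s2 (pos 2,3,6,7): 0⊕1⊕0⊕1 = 0
s4 (pos 4,5,6,7): 1⊕0⊕0⊕1 = 0
Syndrome s4…s1 = 000 → no error.
Read data bits from positions 3,5,6,7: 1001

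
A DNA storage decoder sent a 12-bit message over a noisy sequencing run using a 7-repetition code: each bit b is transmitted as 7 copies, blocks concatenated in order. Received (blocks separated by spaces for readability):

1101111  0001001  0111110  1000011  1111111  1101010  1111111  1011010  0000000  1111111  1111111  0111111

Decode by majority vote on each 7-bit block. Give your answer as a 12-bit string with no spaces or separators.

101011110111

Block 1 (1101111): 6 ones → 1
Block 2 (0001001): 2 ones → 0
Block 3 (0111110): 5 ones → 1
Block 4 (1000011): 3 ones → 0
Block 5 (1111111): 7 ones → 1
Block 6 (1101010): 4 ones → 1
Block 7 (1111111): 7 ones → 1
Block 8 (1011010): 4 ones → 1
Block 9 (0000000): 0 ones → 0
Block 10 (1111111): 7 ones → 1
Block 11 (1111111): 7 ones → 1
Block 12 (0111111): 6 ones → 1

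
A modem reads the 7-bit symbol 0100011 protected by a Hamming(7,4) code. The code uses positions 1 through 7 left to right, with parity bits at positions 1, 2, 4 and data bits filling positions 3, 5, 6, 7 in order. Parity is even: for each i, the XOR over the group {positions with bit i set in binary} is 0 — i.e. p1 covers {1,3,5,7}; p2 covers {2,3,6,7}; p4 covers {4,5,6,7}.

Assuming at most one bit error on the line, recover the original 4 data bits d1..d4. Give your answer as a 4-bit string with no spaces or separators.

s1 (pos 1,3,5,7): 0⊕0⊕0⊕1 = 1
s2 (pos 2,3,6,7): 1⊕0⊕1⊕1 = 1
s4 (pos 4,5,6,7): 0⊕0⊕1⊕1 = 0
Syndrome s4…s1 = 011 → error at position 3.
Flip position 3: 0100011 → 0110011
Read data bits from positions 3,5,6,7: 1011

1011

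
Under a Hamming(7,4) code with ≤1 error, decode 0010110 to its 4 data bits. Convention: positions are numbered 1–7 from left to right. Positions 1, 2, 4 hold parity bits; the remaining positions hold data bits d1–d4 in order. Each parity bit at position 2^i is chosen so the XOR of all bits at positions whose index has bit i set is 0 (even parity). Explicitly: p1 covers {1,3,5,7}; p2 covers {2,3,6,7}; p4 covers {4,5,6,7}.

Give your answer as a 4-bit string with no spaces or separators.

s1 (pos 1,3,5,7): 0⊕1⊕1⊕0 = 0
s2 (pos 2,3,6,7): 0⊕1⊕1⊕0 = 0
s4 (pos 4,5,6,7): 0⊕1⊕1⊕0 = 0
Syndrome s4…s1 = 000 → no error.
Read data bits from positions 3,5,6,7: 1110

1110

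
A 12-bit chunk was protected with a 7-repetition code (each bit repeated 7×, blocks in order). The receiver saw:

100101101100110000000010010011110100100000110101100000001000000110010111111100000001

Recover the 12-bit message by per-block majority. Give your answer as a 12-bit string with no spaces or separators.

Block 1 (1001011): 4 ones → 1
Block 2 (0110011): 4 ones → 1
Block 3 (0000000): 0 ones → 0
Block 4 (0100100): 2 ones → 0
Block 5 (1111010): 5 ones → 1
Block 6 (0100000): 1 one → 0
Block 7 (1101011): 5 ones → 1
Block 8 (0000000): 0 ones → 0
Block 9 (1000000): 1 one → 0
Block 10 (1100101): 4 ones → 1
Block 11 (1111110): 6 ones → 1
Block 12 (0000001): 1 one → 0

110010100110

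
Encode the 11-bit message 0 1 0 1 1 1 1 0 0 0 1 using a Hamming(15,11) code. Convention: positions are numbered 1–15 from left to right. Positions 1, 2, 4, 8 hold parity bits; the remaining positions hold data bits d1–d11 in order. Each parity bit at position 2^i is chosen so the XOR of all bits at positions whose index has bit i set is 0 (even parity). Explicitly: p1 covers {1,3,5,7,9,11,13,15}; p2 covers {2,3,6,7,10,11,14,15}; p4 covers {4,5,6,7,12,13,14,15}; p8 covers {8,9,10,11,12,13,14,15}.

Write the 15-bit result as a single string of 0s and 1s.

Place data at non-parity positions: p1 p2 0 p4 1 0 1 p8 1 1 1 0 0 0 1
p1 (pos 1,3,5,7,9,11,13,15): XOR of data positions = 0⊕1⊕1⊕1⊕1⊕0⊕1 = 1
p2 (pos 2,3,6,7,10,11,14,15): XOR of data positions = 0⊕0⊕1⊕1⊕1⊕0⊕1 = 0
p4 (pos 4,5,6,7,12,13,14,15): XOR of data positions = 1⊕0⊕1⊕0⊕0⊕0⊕1 = 1
p8 (pos 8,9,10,11,12,13,14,15): XOR of data positions = 1⊕1⊕1⊕0⊕0⊕0⊕1 = 0
Codeword: 100110101110001

100110101110001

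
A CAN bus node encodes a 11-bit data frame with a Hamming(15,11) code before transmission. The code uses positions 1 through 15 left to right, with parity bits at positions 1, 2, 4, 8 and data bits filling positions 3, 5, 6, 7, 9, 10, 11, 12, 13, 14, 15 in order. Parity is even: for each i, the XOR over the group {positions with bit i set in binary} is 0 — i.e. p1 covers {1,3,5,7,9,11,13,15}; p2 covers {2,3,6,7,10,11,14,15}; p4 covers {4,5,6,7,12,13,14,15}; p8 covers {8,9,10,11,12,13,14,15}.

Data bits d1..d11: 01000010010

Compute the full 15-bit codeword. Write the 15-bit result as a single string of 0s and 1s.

000010000010010

Place data at non-parity positions: p1 p2 0 p4 1 0 0 p8 0 0 1 0 0 1 0
p1 (pos 1,3,5,7,9,11,13,15): XOR of data positions = 0⊕1⊕0⊕0⊕1⊕0⊕0 = 0
p2 (pos 2,3,6,7,10,11,14,15): XOR of data positions = 0⊕0⊕0⊕0⊕1⊕1⊕0 = 0
p4 (pos 4,5,6,7,12,13,14,15): XOR of data positions = 1⊕0⊕0⊕0⊕0⊕1⊕0 = 0
p8 (pos 8,9,10,11,12,13,14,15): XOR of data positions = 0⊕0⊕1⊕0⊕0⊕1⊕0 = 0
Codeword: 000010000010010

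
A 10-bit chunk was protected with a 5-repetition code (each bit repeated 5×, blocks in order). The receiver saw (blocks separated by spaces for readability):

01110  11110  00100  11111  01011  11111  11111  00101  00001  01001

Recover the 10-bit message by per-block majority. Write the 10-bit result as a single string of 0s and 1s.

1101111000

Block 1 (01110): 3 ones → 1
Block 2 (11110): 4 ones → 1
Block 3 (00100): 1 one → 0
Block 4 (11111): 5 ones → 1
Block 5 (01011): 3 ones → 1
Block 6 (11111): 5 ones → 1
Block 7 (11111): 5 ones → 1
Block 8 (00101): 2 ones → 0
Block 9 (00001): 1 one → 0
Block 10 (01001): 2 ones → 0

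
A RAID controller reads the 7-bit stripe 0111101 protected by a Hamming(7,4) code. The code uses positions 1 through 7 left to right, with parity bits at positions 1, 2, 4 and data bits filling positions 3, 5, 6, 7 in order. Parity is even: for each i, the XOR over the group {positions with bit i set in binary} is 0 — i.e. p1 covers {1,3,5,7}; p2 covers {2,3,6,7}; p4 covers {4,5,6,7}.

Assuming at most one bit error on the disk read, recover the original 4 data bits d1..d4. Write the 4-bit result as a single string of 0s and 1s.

1100

s1 (pos 1,3,5,7): 0⊕1⊕1⊕1 = 1
s2 (pos 2,3,6,7): 1⊕1⊕0⊕1 = 1
s4 (pos 4,5,6,7): 1⊕1⊕0⊕1 = 1
Syndrome s4…s1 = 111 → error at position 7.
Flip position 7: 0111101 → 0111100
Read data bits from positions 3,5,6,7: 1100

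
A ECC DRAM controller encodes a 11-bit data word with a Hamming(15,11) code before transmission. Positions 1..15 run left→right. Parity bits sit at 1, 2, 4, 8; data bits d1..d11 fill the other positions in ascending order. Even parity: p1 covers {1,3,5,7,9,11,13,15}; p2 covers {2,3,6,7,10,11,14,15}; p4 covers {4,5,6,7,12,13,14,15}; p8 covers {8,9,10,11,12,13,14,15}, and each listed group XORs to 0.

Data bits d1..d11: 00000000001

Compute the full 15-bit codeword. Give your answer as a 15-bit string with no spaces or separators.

110100010000001

Place data at non-parity positions: p1 p2 0 p4 0 0 0 p8 0 0 0 0 0 0 1
p1 (pos 1,3,5,7,9,11,13,15): XOR of data positions = 0⊕0⊕0⊕0⊕0⊕0⊕1 = 1
p2 (pos 2,3,6,7,10,11,14,15): XOR of data positions = 0⊕0⊕0⊕0⊕0⊕0⊕1 = 1
p4 (pos 4,5,6,7,12,13,14,15): XOR of data positions = 0⊕0⊕0⊕0⊕0⊕0⊕1 = 1
p8 (pos 8,9,10,11,12,13,14,15): XOR of data positions = 0⊕0⊕0⊕0⊕0⊕0⊕1 = 1
Codeword: 110100010000001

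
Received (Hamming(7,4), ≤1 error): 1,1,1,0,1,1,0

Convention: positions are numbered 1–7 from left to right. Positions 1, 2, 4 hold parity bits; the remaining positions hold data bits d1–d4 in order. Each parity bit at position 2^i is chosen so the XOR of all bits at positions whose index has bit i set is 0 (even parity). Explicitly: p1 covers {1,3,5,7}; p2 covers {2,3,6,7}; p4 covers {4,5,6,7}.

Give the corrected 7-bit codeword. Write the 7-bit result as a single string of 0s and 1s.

1100110

s1 (pos 1,3,5,7): 1⊕1⊕1⊕0 = 1
s2 (pos 2,3,6,7): 1⊕1⊕1⊕0 = 1
s4 (pos 4,5,6,7): 0⊕1⊕1⊕0 = 0
Syndrome s4…s1 = 011 → error at position 3.
Flip position 3: 1110110 → 1100110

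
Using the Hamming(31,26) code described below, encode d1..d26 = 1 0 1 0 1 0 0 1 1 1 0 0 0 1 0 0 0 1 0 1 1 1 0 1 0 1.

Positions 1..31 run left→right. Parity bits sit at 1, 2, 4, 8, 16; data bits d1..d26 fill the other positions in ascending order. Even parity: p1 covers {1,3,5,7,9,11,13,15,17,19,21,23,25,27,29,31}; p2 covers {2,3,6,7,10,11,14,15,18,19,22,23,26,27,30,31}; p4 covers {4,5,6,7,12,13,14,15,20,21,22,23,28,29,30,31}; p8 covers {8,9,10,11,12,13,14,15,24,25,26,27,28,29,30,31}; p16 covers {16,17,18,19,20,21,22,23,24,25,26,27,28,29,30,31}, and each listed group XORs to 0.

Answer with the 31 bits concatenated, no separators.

Place data at non-parity positions: p1 p2 1 p4 0 1 0 p8 1 0 0 1 1 1 0 p16 0 0 1 0 0 0 1 0 1 1 1 0 1 0 1
p1 (pos 1,3,5,7,9,11,13,15,17,19,21,23,25,27,29,31): XOR of data positions = 1⊕0⊕0⊕1⊕0⊕1⊕0⊕0⊕1⊕0⊕1⊕1⊕1⊕1⊕1 = 1
p2 (pos 2,3,6,7,10,11,14,15,18,19,22,23,26,27,30,31): XOR of data positions = 1⊕1⊕0⊕0⊕0⊕1⊕0⊕0⊕1⊕0⊕1⊕1⊕1⊕0⊕1 = 0
p4 (pos 4,5,6,7,12,13,14,15,20,21,22,23,28,29,30,31): XOR of data positions = 0⊕1⊕0⊕1⊕1⊕1⊕0⊕0⊕0⊕0⊕1⊕0⊕1⊕0⊕1 = 1
p8 (pos 8,9,10,11,12,13,14,15,24,25,26,27,28,29,30,31): XOR of data positions = 1⊕0⊕0⊕1⊕1⊕1⊕0⊕0⊕1⊕1⊕1⊕0⊕1⊕0⊕1 = 1
p16 (pos 16,17,18,19,20,21,22,23,24,25,26,27,28,29,30,31): XOR of data positions = 0⊕0⊕1⊕0⊕0⊕0⊕1⊕0⊕1⊕1⊕1⊕0⊕1⊕0⊕1 = 1
Codeword: 1011010110011101001000101110101

1011010110011101001000101110101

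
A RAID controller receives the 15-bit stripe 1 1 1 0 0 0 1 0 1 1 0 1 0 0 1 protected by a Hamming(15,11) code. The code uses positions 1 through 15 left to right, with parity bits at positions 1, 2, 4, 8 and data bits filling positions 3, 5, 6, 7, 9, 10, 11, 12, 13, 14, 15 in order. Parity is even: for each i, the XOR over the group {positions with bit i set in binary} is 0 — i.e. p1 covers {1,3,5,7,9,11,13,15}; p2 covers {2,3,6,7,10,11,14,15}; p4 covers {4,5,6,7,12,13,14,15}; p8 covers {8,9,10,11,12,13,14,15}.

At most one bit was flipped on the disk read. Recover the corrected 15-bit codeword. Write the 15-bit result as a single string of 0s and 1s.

s1 (pos 1,3,5,7,9,11,13,15): 1⊕1⊕0⊕1⊕1⊕0⊕0⊕1 = 1
s2 (pos 2,3,6,7,10,11,14,15): 1⊕1⊕0⊕1⊕1⊕0⊕0⊕1 = 1
s4 (pos 4,5,6,7,12,13,14,15): 0⊕0⊕0⊕1⊕1⊕0⊕0⊕1 = 1
s8 (pos 8,9,10,11,12,13,14,15): 0⊕1⊕1⊕0⊕1⊕0⊕0⊕1 = 0
Syndrome s8…s1 = 0111 → error at position 7.
Flip position 7: 111000101101001 → 111000001101001

111000001101001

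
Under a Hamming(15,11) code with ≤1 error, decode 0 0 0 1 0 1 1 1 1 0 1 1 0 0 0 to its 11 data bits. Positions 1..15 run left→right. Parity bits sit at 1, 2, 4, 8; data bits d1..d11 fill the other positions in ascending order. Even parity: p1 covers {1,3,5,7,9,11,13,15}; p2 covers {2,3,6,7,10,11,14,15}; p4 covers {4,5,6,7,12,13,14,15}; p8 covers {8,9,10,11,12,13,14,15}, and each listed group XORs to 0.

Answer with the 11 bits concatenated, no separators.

s1 (pos 1,3,5,7,9,11,13,15): 0⊕0⊕0⊕1⊕1⊕1⊕0⊕0 = 1
s2 (pos 2,3,6,7,10,11,14,15): 0⊕0⊕1⊕1⊕0⊕1⊕0⊕0 = 1
s4 (pos 4,5,6,7,12,13,14,15): 1⊕0⊕1⊕1⊕1⊕0⊕0⊕0 = 0
s8 (pos 8,9,10,11,12,13,14,15): 1⊕1⊕0⊕1⊕1⊕0⊕0⊕0 = 0
Syndrome s8…s1 = 0011 → error at position 3.
Flip position 3: 000101111011000 → 001101111011000
Read data bits from positions 3,5,6,7,9,10,11,12,13,14,15: 10111011000

10111011000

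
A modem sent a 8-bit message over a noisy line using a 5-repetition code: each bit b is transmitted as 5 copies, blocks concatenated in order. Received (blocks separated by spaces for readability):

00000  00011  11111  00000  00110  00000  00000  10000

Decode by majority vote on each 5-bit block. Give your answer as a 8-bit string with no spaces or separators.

00100000

Block 1 (00000): 0 ones → 0
Block 2 (00011): 2 ones → 0
Block 3 (11111): 5 ones → 1
Block 4 (00000): 0 ones → 0
Block 5 (00110): 2 ones → 0
Block 6 (00000): 0 ones → 0
Block 7 (00000): 0 ones → 0
Block 8 (10000): 1 one → 0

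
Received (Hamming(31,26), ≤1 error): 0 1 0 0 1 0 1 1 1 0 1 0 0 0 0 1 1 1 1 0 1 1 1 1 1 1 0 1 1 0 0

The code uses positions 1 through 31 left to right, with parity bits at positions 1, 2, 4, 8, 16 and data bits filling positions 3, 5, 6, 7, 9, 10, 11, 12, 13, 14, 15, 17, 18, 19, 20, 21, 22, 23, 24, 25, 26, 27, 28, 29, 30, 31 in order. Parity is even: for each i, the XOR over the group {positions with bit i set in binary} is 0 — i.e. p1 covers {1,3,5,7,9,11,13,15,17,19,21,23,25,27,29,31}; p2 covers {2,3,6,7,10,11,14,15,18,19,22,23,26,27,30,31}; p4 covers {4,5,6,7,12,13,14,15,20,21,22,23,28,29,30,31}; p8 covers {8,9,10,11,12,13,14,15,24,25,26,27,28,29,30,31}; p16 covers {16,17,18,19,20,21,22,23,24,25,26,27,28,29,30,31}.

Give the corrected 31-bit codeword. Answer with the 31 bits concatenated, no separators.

s1 (pos 1,3,5,7,9,11,13,15,17,19,21,23,25,27,29,31): 0⊕0⊕1⊕1⊕1⊕1⊕0⊕0⊕1⊕1⊕1⊕1⊕1⊕0⊕1⊕0 = 0
s2 (pos 2,3,6,7,10,11,14,15,18,19,22,23,26,27,30,31): 1⊕0⊕0⊕1⊕0⊕1⊕0⊕0⊕1⊕1⊕1⊕1⊕1⊕0⊕0⊕0 = 0
s4 (pos 4,5,6,7,12,13,14,15,20,21,22,23,28,29,30,31): 0⊕1⊕0⊕1⊕0⊕0⊕0⊕0⊕0⊕1⊕1⊕1⊕1⊕1⊕0⊕0 = 1
s8 (pos 8,9,10,11,12,13,14,15,24,25,26,27,28,29,30,31): 1⊕1⊕0⊕1⊕0⊕0⊕0⊕0⊕1⊕1⊕1⊕0⊕1⊕1⊕0⊕0 = 0
s16 (pos 16,17,18,19,20,21,22,23,24,25,26,27,28,29,30,31): 1⊕1⊕1⊕1⊕0⊕1⊕1⊕1⊕1⊕1⊕1⊕0⊕1⊕1⊕0⊕0 = 0
Syndrome s16…s1 = 00100 → error at position 4.
Flip position 4: 0100101110100001111011111101100 → 0101101110100001111011111101100

0101101110100001111011111101100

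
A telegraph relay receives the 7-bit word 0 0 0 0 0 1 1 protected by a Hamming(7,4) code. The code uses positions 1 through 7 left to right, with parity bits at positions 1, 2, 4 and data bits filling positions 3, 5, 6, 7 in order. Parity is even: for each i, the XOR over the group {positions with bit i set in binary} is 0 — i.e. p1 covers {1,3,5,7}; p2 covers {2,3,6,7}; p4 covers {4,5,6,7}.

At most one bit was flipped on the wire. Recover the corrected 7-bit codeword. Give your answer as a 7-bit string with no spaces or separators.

s1 (pos 1,3,5,7): 0⊕0⊕0⊕1 = 1
s2 (pos 2,3,6,7): 0⊕0⊕1⊕1 = 0
s4 (pos 4,5,6,7): 0⊕0⊕1⊕1 = 0
Syndrome s4…s1 = 001 → error at position 1.
Flip position 1: 0000011 → 1000011

1000011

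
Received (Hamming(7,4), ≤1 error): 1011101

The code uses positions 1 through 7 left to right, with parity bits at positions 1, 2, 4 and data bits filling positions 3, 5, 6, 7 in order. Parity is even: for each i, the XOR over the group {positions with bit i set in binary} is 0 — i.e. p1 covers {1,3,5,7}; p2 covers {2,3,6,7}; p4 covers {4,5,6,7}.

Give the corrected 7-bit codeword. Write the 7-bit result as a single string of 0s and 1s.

s1 (pos 1,3,5,7): 1⊕1⊕1⊕1 = 0
s2 (pos 2,3,6,7): 0⊕1⊕0⊕1 = 0
s4 (pos 4,5,6,7): 1⊕1⊕0⊕1 = 1
Syndrome s4…s1 = 100 → error at position 4.
Flip position 4: 1011101 → 1010101

1010101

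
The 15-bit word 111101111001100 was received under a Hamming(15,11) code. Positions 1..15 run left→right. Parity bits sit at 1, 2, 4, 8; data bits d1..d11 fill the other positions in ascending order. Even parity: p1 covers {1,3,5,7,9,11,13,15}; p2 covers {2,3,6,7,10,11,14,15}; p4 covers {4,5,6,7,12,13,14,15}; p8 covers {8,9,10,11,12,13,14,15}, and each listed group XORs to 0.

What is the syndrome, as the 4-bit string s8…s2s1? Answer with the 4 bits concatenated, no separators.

0101

s1 (pos 1,3,5,7,9,11,13,15): 1⊕1⊕0⊕1⊕1⊕0⊕1⊕0 = 1
s2 (pos 2,3,6,7,10,11,14,15): 1⊕1⊕1⊕1⊕0⊕0⊕0⊕0 = 0
s4 (pos 4,5,6,7,12,13,14,15): 1⊕0⊕1⊕1⊕1⊕1⊕0⊕0 = 1
s8 (pos 8,9,10,11,12,13,14,15): 1⊕1⊕0⊕0⊕1⊕1⊕0⊕0 = 0
Syndrome s8…s1 = 0101 → error at position 5.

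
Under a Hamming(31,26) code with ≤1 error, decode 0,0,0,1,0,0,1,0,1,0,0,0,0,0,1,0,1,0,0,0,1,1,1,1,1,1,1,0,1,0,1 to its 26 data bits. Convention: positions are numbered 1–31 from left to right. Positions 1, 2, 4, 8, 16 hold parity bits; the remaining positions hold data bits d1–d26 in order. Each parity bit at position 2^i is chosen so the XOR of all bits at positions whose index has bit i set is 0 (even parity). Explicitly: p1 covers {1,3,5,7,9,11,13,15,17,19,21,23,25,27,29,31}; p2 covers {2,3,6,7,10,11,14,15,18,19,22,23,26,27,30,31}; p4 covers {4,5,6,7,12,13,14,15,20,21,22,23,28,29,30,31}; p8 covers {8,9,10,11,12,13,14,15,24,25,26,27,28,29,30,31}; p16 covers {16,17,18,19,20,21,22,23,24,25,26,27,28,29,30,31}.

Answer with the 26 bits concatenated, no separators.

00011000001100011111110101

s1 (pos 1,3,5,7,9,11,13,15,17,19,21,23,25,27,29,31): 0⊕0⊕0⊕1⊕1⊕0⊕0⊕1⊕1⊕0⊕1⊕1⊕1⊕1⊕1⊕1 = 0
s2 (pos 2,3,6,7,10,11,14,15,18,19,22,23,26,27,30,31): 0⊕0⊕0⊕1⊕0⊕0⊕0⊕1⊕0⊕0⊕1⊕1⊕1⊕1⊕0⊕1 = 1
s4 (pos 4,5,6,7,12,13,14,15,20,21,22,23,28,29,30,31): 1⊕0⊕0⊕1⊕0⊕0⊕0⊕1⊕0⊕1⊕1⊕1⊕0⊕1⊕0⊕1 = 0
s8 (pos 8,9,10,11,12,13,14,15,24,25,26,27,28,29,30,31): 0⊕1⊕0⊕0⊕0⊕0⊕0⊕1⊕1⊕1⊕1⊕1⊕0⊕1⊕0⊕1 = 0
s16 (pos 16,17,18,19,20,21,22,23,24,25,26,27,28,29,30,31): 0⊕1⊕0⊕0⊕0⊕1⊕1⊕1⊕1⊕1⊕1⊕1⊕0⊕1⊕0⊕1 = 0
Syndrome s16…s1 = 00010 → error at position 2.
Flip position 2: 0001001010000010100011111110101 → 0101001010000010100011111110101
Read data bits from positions 3,5,6,7,9,10,11,12,13,14,15,17,18,19,20,21,22,23,24,25,26,27,28,29,30,31: 00011000001100011111110101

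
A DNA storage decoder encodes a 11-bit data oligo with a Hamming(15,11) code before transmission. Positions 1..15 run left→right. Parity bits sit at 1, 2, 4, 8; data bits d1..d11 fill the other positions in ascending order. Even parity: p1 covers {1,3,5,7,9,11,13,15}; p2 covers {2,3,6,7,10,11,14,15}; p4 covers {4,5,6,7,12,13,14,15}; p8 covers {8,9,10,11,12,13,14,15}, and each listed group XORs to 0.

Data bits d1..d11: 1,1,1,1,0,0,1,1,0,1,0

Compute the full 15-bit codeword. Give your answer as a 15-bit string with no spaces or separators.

011111110011010

Place data at non-parity positions: p1 p2 1 p4 1 1 1 p8 0 0 1 1 0 1 0
p1 (pos 1,3,5,7,9,11,13,15): XOR of data positions = 1⊕1⊕1⊕0⊕1⊕0⊕0 = 0
p2 (pos 2,3,6,7,10,11,14,15): XOR of data positions = 1⊕1⊕1⊕0⊕1⊕1⊕0 = 1
p4 (pos 4,5,6,7,12,13,14,15): XOR of data positions = 1⊕1⊕1⊕1⊕0⊕1⊕0 = 1
p8 (pos 8,9,10,11,12,13,14,15): XOR of data positions = 0⊕0⊕1⊕1⊕0⊕1⊕0 = 1
Codeword: 011111110011010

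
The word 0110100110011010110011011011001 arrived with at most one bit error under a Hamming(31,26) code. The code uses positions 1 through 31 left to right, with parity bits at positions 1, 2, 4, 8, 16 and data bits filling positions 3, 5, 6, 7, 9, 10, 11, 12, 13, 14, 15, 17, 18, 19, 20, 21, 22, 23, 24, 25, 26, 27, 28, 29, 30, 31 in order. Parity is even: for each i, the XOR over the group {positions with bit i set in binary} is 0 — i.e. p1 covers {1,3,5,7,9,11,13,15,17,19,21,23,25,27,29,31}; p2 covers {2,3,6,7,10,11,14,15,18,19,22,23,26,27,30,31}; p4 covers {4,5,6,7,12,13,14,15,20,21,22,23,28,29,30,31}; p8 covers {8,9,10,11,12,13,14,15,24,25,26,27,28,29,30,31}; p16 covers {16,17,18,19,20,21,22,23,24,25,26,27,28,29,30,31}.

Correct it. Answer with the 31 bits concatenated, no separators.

0110100110011010100011011011001

s1 (pos 1,3,5,7,9,11,13,15,17,19,21,23,25,27,29,31): 0⊕1⊕1⊕0⊕1⊕0⊕1⊕1⊕1⊕0⊕1⊕0⊕1⊕1⊕0⊕1 = 0
s2 (pos 2,3,6,7,10,11,14,15,18,19,22,23,26,27,30,31): 1⊕1⊕0⊕0⊕0⊕0⊕0⊕1⊕1⊕0⊕1⊕0⊕0⊕1⊕0⊕1 = 1
s4 (pos 4,5,6,7,12,13,14,15,20,21,22,23,28,29,30,31): 0⊕1⊕0⊕0⊕1⊕1⊕0⊕1⊕0⊕1⊕1⊕0⊕1⊕0⊕0⊕1 = 0
s8 (pos 8,9,10,11,12,13,14,15,24,25,26,27,28,29,30,31): 1⊕1⊕0⊕0⊕1⊕1⊕0⊕1⊕1⊕1⊕0⊕1⊕1⊕0⊕0⊕1 = 0
s16 (pos 16,17,18,19,20,21,22,23,24,25,26,27,28,29,30,31): 0⊕1⊕1⊕0⊕0⊕1⊕1⊕0⊕1⊕1⊕0⊕1⊕1⊕0⊕0⊕1 = 1
Syndrome s16…s1 = 10010 → error at position 18.
Flip position 18: 0110100110011010110011011011001 → 0110100110011010100011011011001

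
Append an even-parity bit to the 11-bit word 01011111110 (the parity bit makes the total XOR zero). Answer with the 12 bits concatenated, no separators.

XOR of the 11 data bits: 0⊕1⊕0⊕1⊕1⊕1⊕1⊕1⊕1⊕1⊕0 = 0
Parity bit = 0 (so all 12 bits XOR to 0).

010111111100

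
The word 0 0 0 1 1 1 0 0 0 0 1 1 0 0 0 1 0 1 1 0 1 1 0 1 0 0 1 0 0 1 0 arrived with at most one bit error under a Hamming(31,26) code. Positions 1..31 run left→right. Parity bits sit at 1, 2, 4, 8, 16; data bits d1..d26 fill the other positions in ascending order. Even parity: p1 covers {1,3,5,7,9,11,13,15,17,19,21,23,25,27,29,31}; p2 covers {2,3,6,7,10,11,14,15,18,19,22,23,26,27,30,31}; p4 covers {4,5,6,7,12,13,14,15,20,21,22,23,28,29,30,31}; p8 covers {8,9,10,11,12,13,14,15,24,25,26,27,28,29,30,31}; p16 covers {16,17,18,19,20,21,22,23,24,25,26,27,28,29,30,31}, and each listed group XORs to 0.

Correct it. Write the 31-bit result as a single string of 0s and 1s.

s1 (pos 1,3,5,7,9,11,13,15,17,19,21,23,25,27,29,31): 0⊕0⊕1⊕0⊕0⊕1⊕0⊕0⊕0⊕1⊕1⊕0⊕0⊕1⊕0⊕0 = 1
s2 (pos 2,3,6,7,10,11,14,15,18,19,22,23,26,27,30,31): 0⊕0⊕1⊕0⊕0⊕1⊕0⊕0⊕1⊕1⊕1⊕0⊕0⊕1⊕1⊕0 = 1
s4 (pos 4,5,6,7,12,13,14,15,20,21,22,23,28,29,30,31): 1⊕1⊕1⊕0⊕1⊕0⊕0⊕0⊕0⊕1⊕1⊕0⊕0⊕0⊕1⊕0 = 1
s8 (pos 8,9,10,11,12,13,14,15,24,25,26,27,28,29,30,31): 0⊕0⊕0⊕1⊕1⊕0⊕0⊕0⊕1⊕0⊕0⊕1⊕0⊕0⊕1⊕0 = 1
s16 (pos 16,17,18,19,20,21,22,23,24,25,26,27,28,29,30,31): 1⊕0⊕1⊕1⊕0⊕1⊕1⊕0⊕1⊕0⊕0⊕1⊕0⊕0⊕1⊕0 = 0
Syndrome s16…s1 = 01111 → error at position 15.
Flip position 15: 0001110000110001011011010010010 → 0001110000110011011011010010010

0001110000110011011011010010010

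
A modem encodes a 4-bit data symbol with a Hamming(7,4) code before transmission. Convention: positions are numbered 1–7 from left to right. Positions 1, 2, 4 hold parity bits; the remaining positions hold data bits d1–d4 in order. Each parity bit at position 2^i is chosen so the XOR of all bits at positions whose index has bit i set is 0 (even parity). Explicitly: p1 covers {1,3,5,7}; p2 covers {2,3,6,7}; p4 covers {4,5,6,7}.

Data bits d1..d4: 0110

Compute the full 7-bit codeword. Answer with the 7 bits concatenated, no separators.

1100110

Place data at non-parity positions: p1 p2 0 p4 1 1 0
p1 (pos 1,3,5,7): XOR of data positions = 0⊕1⊕0 = 1
p2 (pos 2,3,6,7): XOR of data positions = 0⊕1⊕0 = 1
p4 (pos 4,5,6,7): XOR of data positions = 1⊕1⊕0 = 0
Codeword: 1100110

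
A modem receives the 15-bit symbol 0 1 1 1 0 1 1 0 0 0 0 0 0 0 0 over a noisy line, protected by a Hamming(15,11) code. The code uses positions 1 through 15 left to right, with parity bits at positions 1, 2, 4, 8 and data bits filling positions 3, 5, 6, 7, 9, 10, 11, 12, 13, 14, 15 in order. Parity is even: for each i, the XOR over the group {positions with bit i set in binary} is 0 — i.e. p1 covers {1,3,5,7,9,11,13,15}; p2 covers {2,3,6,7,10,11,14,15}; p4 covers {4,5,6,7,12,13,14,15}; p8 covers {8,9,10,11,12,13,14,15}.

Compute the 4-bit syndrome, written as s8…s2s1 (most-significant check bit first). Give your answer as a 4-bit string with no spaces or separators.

0100

s1 (pos 1,3,5,7,9,11,13,15): 0⊕1⊕0⊕1⊕0⊕0⊕0⊕0 = 0
s2 (pos 2,3,6,7,10,11,14,15): 1⊕1⊕1⊕1⊕0⊕0⊕0⊕0 = 0
s4 (pos 4,5,6,7,12,13,14,15): 1⊕0⊕1⊕1⊕0⊕0⊕0⊕0 = 1
s8 (pos 8,9,10,11,12,13,14,15): 0⊕0⊕0⊕0⊕0⊕0⊕0⊕0 = 0
Syndrome s8…s1 = 0100 → error at position 4.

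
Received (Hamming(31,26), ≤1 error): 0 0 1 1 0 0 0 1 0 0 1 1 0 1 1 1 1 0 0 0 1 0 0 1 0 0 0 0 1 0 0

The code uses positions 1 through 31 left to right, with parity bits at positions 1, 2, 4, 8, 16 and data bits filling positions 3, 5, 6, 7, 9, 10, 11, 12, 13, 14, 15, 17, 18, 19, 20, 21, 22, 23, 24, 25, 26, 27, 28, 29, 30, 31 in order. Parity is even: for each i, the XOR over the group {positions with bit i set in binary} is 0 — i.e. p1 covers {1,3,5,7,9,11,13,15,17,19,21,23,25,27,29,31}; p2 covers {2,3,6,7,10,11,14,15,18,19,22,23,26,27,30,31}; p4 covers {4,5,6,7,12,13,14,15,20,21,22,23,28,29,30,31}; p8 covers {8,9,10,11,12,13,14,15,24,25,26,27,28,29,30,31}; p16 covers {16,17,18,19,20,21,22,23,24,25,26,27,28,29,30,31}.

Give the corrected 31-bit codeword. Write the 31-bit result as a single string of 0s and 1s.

0011000100110111100010000000100

s1 (pos 1,3,5,7,9,11,13,15,17,19,21,23,25,27,29,31): 0⊕1⊕0⊕0⊕0⊕1⊕0⊕1⊕1⊕0⊕1⊕0⊕0⊕0⊕1⊕0 = 0
s2 (pos 2,3,6,7,10,11,14,15,18,19,22,23,26,27,30,31): 0⊕1⊕0⊕0⊕0⊕1⊕1⊕1⊕0⊕0⊕0⊕0⊕0⊕0⊕0⊕0 = 0
s4 (pos 4,5,6,7,12,13,14,15,20,21,22,23,28,29,30,31): 1⊕0⊕0⊕0⊕1⊕0⊕1⊕1⊕0⊕1⊕0⊕0⊕0⊕1⊕0⊕0 = 0
s8 (pos 8,9,10,11,12,13,14,15,24,25,26,27,28,29,30,31): 1⊕0⊕0⊕1⊕1⊕0⊕1⊕1⊕1⊕0⊕0⊕0⊕0⊕1⊕0⊕0 = 1
s16 (pos 16,17,18,19,20,21,22,23,24,25,26,27,28,29,30,31): 1⊕1⊕0⊕0⊕0⊕1⊕0⊕0⊕1⊕0⊕0⊕0⊕0⊕1⊕0⊕0 = 1
Syndrome s16…s1 = 11000 → error at position 24.
Flip position 24: 0011000100110111100010010000100 → 0011000100110111100010000000100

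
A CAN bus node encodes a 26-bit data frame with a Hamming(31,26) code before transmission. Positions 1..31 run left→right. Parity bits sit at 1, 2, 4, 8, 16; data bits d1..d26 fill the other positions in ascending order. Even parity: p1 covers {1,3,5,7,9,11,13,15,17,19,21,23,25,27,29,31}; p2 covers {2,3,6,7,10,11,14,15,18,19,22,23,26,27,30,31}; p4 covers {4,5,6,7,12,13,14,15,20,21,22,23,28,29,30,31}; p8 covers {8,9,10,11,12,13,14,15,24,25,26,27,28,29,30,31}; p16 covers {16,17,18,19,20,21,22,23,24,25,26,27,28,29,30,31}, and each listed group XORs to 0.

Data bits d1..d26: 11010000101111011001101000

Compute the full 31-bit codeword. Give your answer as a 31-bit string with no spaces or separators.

Place data at non-parity positions: p1 p2 1 p4 1 0 1 p8 0 0 0 0 1 0 1 p16 1 1 1 0 1 1 0 0 1 1 0 1 0 0 0
p1 (pos 1,3,5,7,9,11,13,15,17,19,21,23,25,27,29,31): XOR of data positions = 1⊕1⊕1⊕0⊕0⊕1⊕1⊕1⊕1⊕1⊕0⊕1⊕0⊕0⊕0 = 1
p2 (pos 2,3,6,7,10,11,14,15,18,19,22,23,26,27,30,31): XOR of data positions = 1⊕0⊕1⊕0⊕0⊕0⊕1⊕1⊕1⊕1⊕0⊕1⊕0⊕0⊕0 = 1
p4 (pos 4,5,6,7,12,13,14,15,20,21,22,23,28,29,30,31): XOR of data positions = 1⊕0⊕1⊕0⊕1⊕0⊕1⊕0⊕1⊕1⊕0⊕1⊕0⊕0⊕0 = 1
p8 (pos 8,9,10,11,12,13,14,15,24,25,26,27,28,29,30,31): XOR of data positions = 0⊕0⊕0⊕0⊕1⊕0⊕1⊕0⊕1⊕1⊕0⊕1⊕0⊕0⊕0 = 1
p16 (pos 16,17,18,19,20,21,22,23,24,25,26,27,28,29,30,31): XOR of data positions = 1⊕1⊕1⊕0⊕1⊕1⊕0⊕0⊕1⊕1⊕0⊕1⊕0⊕0⊕0 = 0
Codeword: 1111101100001010111011001101000

1111101100001010111011001101000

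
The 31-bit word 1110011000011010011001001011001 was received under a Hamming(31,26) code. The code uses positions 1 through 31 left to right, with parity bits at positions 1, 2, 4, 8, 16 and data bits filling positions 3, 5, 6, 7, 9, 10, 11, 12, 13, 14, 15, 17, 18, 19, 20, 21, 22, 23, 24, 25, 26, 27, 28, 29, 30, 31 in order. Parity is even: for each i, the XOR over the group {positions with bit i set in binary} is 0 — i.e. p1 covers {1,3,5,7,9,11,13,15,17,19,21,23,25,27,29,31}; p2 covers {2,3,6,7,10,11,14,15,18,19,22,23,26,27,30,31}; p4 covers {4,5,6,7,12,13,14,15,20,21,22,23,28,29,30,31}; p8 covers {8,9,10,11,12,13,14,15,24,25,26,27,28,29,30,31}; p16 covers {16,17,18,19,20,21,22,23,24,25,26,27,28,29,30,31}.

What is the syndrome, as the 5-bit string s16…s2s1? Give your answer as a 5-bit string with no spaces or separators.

11001

s1 (pos 1,3,5,7,9,11,13,15,17,19,21,23,25,27,29,31): 1⊕1⊕0⊕1⊕0⊕0⊕1⊕1⊕0⊕1⊕0⊕0⊕1⊕1⊕0⊕1 = 1
s2 (pos 2,3,6,7,10,11,14,15,18,19,22,23,26,27,30,31): 1⊕1⊕1⊕1⊕0⊕0⊕0⊕1⊕1⊕1⊕1⊕0⊕0⊕1⊕0⊕1 = 0
s4 (pos 4,5,6,7,12,13,14,15,20,21,22,23,28,29,30,31): 0⊕0⊕1⊕1⊕1⊕1⊕0⊕1⊕0⊕0⊕1⊕0⊕1⊕0⊕0⊕1 = 0
s8 (pos 8,9,10,11,12,13,14,15,24,25,26,27,28,29,30,31): 0⊕0⊕0⊕0⊕1⊕1⊕0⊕1⊕0⊕1⊕0⊕1⊕1⊕0⊕0⊕1 = 1
s16 (pos 16,17,18,19,20,21,22,23,24,25,26,27,28,29,30,31): 0⊕0⊕1⊕1⊕0⊕0⊕1⊕0⊕0⊕1⊕0⊕1⊕1⊕0⊕0⊕1 = 1
Syndrome s16…s1 = 11001 → error at position 25.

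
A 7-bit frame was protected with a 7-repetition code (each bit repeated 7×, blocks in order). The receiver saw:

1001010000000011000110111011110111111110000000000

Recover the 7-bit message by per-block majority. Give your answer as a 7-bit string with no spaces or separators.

0011110

Block 1 (1001010): 3 ones → 0
Block 2 (0000000): 0 ones → 0
Block 3 (1100011): 4 ones → 1
Block 4 (0111011): 5 ones → 1
Block 5 (1101111): 6 ones → 1
Block 6 (1111000): 4 ones → 1
Block 7 (0000000): 0 ones → 0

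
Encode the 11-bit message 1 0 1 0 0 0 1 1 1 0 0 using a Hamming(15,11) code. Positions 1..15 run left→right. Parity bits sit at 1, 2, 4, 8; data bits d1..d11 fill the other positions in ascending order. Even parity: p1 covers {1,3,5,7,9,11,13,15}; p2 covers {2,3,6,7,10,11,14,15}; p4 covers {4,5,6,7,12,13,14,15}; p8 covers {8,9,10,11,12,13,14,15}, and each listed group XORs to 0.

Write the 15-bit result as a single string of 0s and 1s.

111101010011100

Place data at non-parity positions: p1 p2 1 p4 0 1 0 p8 0 0 1 1 1 0 0
p1 (pos 1,3,5,7,9,11,13,15): XOR of data positions = 1⊕0⊕0⊕0⊕1⊕1⊕0 = 1
p2 (pos 2,3,6,7,10,11,14,15): XOR of data positions = 1⊕1⊕0⊕0⊕1⊕0⊕0 = 1
p4 (pos 4,5,6,7,12,13,14,15): XOR of data positions = 0⊕1⊕0⊕1⊕1⊕0⊕0 = 1
p8 (pos 8,9,10,11,12,13,14,15): XOR of data positions = 0⊕0⊕1⊕1⊕1⊕0⊕0 = 1
Codeword: 111101010011100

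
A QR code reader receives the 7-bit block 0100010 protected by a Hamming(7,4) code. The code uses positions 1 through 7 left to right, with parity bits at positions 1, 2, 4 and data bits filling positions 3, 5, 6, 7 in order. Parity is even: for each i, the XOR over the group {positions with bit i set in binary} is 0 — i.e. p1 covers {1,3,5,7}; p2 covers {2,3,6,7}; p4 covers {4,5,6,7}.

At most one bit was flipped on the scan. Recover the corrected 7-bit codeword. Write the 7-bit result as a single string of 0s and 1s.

s1 (pos 1,3,5,7): 0⊕0⊕0⊕0 = 0
s2 (pos 2,3,6,7): 1⊕0⊕1⊕0 = 0
s4 (pos 4,5,6,7): 0⊕0⊕1⊕0 = 1
Syndrome s4…s1 = 100 → error at position 4.
Flip position 4: 0100010 → 0101010

0101010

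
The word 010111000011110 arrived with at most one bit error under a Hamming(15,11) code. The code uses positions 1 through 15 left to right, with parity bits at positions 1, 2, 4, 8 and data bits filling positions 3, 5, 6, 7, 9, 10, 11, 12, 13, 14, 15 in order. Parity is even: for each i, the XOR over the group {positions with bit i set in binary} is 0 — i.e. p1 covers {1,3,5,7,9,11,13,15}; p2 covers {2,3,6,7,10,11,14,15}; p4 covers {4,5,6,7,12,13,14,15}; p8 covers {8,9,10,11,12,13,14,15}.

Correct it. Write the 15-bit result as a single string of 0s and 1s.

s1 (pos 1,3,5,7,9,11,13,15): 0⊕0⊕1⊕0⊕0⊕1⊕1⊕0 = 1
s2 (pos 2,3,6,7,10,11,14,15): 1⊕0⊕1⊕0⊕0⊕1⊕1⊕0 = 0
s4 (pos 4,5,6,7,12,13,14,15): 1⊕1⊕1⊕0⊕1⊕1⊕1⊕0 = 0
s8 (pos 8,9,10,11,12,13,14,15): 0⊕0⊕0⊕1⊕1⊕1⊕1⊕0 = 0
Syndrome s8…s1 = 0001 → error at position 1.
Flip position 1: 010111000011110 → 110111000011110

110111000011110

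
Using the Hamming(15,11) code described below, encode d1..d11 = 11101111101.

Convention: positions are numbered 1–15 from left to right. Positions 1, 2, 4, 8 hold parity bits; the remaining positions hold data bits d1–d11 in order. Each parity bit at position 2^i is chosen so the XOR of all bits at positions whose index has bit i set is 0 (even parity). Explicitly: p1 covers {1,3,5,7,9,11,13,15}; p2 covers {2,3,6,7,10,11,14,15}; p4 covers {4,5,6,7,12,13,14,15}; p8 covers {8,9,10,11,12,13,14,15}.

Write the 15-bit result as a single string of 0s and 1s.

011111001111101

Place data at non-parity positions: p1 p2 1 p4 1 1 0 p8 1 1 1 1 1 0 1
p1 (pos 1,3,5,7,9,11,13,15): XOR of data positions = 1⊕1⊕0⊕1⊕1⊕1⊕1 = 0
p2 (pos 2,3,6,7,10,11,14,15): XOR of data positions = 1⊕1⊕0⊕1⊕1⊕0⊕1 = 1
p4 (pos 4,5,6,7,12,13,14,15): XOR of data positions = 1⊕1⊕0⊕1⊕1⊕0⊕1 = 1
p8 (pos 8,9,10,11,12,13,14,15): XOR of data positions = 1⊕1⊕1⊕1⊕1⊕0⊕1 = 0
Codeword: 011111001111101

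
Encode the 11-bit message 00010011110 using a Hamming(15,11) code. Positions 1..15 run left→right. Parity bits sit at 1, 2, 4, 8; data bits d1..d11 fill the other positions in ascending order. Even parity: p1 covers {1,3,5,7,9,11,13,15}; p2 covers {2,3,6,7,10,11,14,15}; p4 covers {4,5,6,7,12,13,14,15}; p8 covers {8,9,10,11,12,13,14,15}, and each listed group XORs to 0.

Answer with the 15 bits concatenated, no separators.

Place data at non-parity positions: p1 p2 0 p4 0 0 1 p8 0 0 1 1 1 1 0
p1 (pos 1,3,5,7,9,11,13,15): XOR of data positions = 0⊕0⊕1⊕0⊕1⊕1⊕0 = 1
p2 (pos 2,3,6,7,10,11,14,15): XOR of data positions = 0⊕0⊕1⊕0⊕1⊕1⊕0 = 1
p4 (pos 4,5,6,7,12,13,14,15): XOR of data positions = 0⊕0⊕1⊕1⊕1⊕1⊕0 = 0
p8 (pos 8,9,10,11,12,13,14,15): XOR of data positions = 0⊕0⊕1⊕1⊕1⊕1⊕0 = 0
Codeword: 110000100011110

110000100011110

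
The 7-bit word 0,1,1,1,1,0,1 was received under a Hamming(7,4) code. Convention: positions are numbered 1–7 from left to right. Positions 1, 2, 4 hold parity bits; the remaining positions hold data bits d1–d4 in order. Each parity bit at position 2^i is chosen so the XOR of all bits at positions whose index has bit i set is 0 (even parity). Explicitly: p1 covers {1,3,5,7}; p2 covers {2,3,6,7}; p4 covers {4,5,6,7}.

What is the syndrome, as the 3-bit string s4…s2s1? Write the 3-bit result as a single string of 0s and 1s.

111

s1 (pos 1,3,5,7): 0⊕1⊕1⊕1 = 1
s2 (pos 2,3,6,7): 1⊕1⊕0⊕1 = 1
s4 (pos 4,5,6,7): 1⊕1⊕0⊕1 = 1
Syndrome s4…s1 = 111 → error at position 7.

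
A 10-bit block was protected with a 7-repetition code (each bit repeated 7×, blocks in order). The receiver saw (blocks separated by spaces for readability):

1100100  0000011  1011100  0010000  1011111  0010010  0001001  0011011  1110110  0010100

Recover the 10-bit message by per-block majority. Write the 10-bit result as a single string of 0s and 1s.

0010100110

Block 1 (1100100): 3 ones → 0
Block 2 (0000011): 2 ones → 0
Block 3 (1011100): 4 ones → 1
Block 4 (0010000): 1 one → 0
Block 5 (1011111): 6 ones → 1
Block 6 (0010010): 2 ones → 0
Block 7 (0001001): 2 ones → 0
Block 8 (0011011): 4 ones → 1
Block 9 (1110110): 5 ones → 1
Block 10 (0010100): 2 ones → 0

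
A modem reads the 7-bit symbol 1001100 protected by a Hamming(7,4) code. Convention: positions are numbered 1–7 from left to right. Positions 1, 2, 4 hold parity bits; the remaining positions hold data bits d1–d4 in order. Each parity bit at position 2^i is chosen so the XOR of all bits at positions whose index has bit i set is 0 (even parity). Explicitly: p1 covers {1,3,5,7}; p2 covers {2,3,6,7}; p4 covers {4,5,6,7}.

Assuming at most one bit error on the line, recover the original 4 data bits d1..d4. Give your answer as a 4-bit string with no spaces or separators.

0100

s1 (pos 1,3,5,7): 1⊕0⊕1⊕0 = 0
s2 (pos 2,3,6,7): 0⊕0⊕0⊕0 = 0
s4 (pos 4,5,6,7): 1⊕1⊕0⊕0 = 0
Syndrome s4…s1 = 000 → no error.
Read data bits from positions 3,5,6,7: 0100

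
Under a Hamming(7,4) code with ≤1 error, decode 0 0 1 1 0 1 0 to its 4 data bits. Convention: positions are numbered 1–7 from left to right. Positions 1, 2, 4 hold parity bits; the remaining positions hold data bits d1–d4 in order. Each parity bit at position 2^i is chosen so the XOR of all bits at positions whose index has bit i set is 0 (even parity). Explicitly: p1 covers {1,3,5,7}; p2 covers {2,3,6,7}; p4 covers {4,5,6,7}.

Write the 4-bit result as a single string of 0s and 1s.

s1 (pos 1,3,5,7): 0⊕1⊕0⊕0 = 1
s2 (pos 2,3,6,7): 0⊕1⊕1⊕0 = 0
s4 (pos 4,5,6,7): 1⊕0⊕1⊕0 = 0
Syndrome s4…s1 = 001 → error at position 1.
Flip position 1: 0011010 → 1011010
Read data bits from positions 3,5,6,7: 1010

1010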